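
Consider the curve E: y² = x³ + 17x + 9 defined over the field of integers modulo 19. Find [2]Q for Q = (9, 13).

(6, 17)

tangent at (9, 13): λ = (3·9² + 17)/(2·13) ≡ 13/7. 7⁻¹ ≡ 11 (mod 19), so λ ≡ 13·11 ≡ 10.
  x = λ² - 9 - 9 = 100 - 18 ≡ 6; y = λ·(9 - 6) - 13 ≡ 17. → (6, 17)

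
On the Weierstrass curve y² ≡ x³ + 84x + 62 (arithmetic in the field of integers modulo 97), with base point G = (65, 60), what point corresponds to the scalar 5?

Double-and-add on 5 = (101)₂. Start with G = (65, 60) for the leading 1-bit.
double: tangent at (65, 60): λ = (3·65² + 84)/(2·60) ≡ 52/23. 23⁻¹ ≡ 38 (mod 97) since 23·38 = 874 ≡ 1, so λ ≡ 52·38 ≡ 36.
  x = λ² - 65 - 65 = 1296 - 130 ≡ 2; y = λ·(65 - 2) - 60 ≡ 74. → (2, 74)
double: tangent at (2, 74): λ = (3·2² + 84)/(2·74) ≡ 96/51. 51⁻¹ ≡ 78 (mod 97) since 51·78 = 3978 ≡ 1, so λ ≡ 96·78 ≡ 19.
  x = λ² - 2 - 2 = 361 - 4 ≡ 66; y = λ·(2 - 66) - 74 ≡ 68. → (66, 68)
add G: (66, 68) + (65, 60). λ = (60 - 68)/(65 - 66) ≡ 89/96 mod 97. 96⁻¹ ≡ 96 (mod 97) since 96·96 = 9216 ≡ 1, so λ ≡ 8.
  x = λ² - 66 - 65 = 64 - 131 ≡ 30; y = λ·(66 - 30) - 68 ≡ 26. → (30, 26)

(30, 26)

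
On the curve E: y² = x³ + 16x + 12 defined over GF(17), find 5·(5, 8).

(10, 4)

Write G = (5, 8).
Repeated addition: build up to 5G.
2G: tangent at (5, 8): λ = (3·5² + 16)/(2·8) ≡ 6/16. 16⁻¹ ≡ 16 (mod 17), so λ ≡ 6·16 ≡ 11.
  x = λ² - 5 - 5 = 121 - 10 ≡ 9; y = λ·(5 - 9) - 8 ≡ 16. → (9, 16)
3G: (9, 16) + (5, 8). λ = (8 - 16)/(5 - 9) ≡ 9/13 mod 17. 13⁻¹ ≡ 4 (mod 17) since 13·4 = 52 ≡ 1, so λ ≡ 2.
  x = λ² - 9 - 5 = 4 - 14 ≡ 7; y = λ·(9 - 7) - 16 ≡ 5. → (7, 5)
4G: (7, 5) + (5, 8). λ = (8 - 5)/(5 - 7) ≡ 3/15 mod 17. 15⁻¹ ≡ 8 (mod 17), so λ ≡ 7.
  x = λ² - 7 - 5 = 49 - 12 ≡ 3; y = λ·(7 - 3) - 5 ≡ 6. → (3, 6)
5G: (3, 6) + (5, 8). λ = (8 - 6)/(5 - 3) ≡ 2/2 mod 17. 2⁻¹ ≡ 9 (mod 17), so λ ≡ 1.
  x = λ² - 3 - 5 = 1 - 8 ≡ 10; y = λ·(3 - 10) - 6 ≡ 4. → (10, 4)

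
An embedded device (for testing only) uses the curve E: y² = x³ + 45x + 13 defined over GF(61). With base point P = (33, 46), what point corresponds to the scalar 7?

Repeated addition: build up to 7P.
2P: tangent at (33, 46): λ = (3·33² + 45)/(2·46) ≡ 18/31. 31⁻¹ ≡ 2 (mod 61) since 31·2 = 62 ≡ 1, so λ ≡ 18·2 ≡ 36.
  x = λ² - 33 - 33 = 1296 - 66 ≡ 10; y = λ·(33 - 10) - 46 ≡ 50. → (10, 50)
3P: (10, 50) + (33, 46). λ = (46 - 50)/(33 - 10) ≡ 57/23 mod 61. 23⁻¹ ≡ 8 (mod 61) since 23·8 = 184 ≡ 1, so λ ≡ 29.
  x = λ² - 10 - 33 = 841 - 43 ≡ 5; y = λ·(10 - 5) - 50 ≡ 34. → (5, 34)
4P: (5, 34) + (33, 46). λ = (46 - 34)/(33 - 5) ≡ 12/28 mod 61. 28⁻¹ ≡ 24 (mod 61), so λ ≡ 44.
  x = λ² - 5 - 33 = 1936 - 38 ≡ 7; y = λ·(5 - 7) - 34 ≡ 0. → (7, 0)
5P: (7, 0) + (33, 46). λ = (46 - 0)/(33 - 7) ≡ 46/26 mod 61. 26⁻¹ ≡ 54 (mod 61), so λ ≡ 44.
  x = λ² - 7 - 33 = 1936 - 40 ≡ 5; y = λ·(7 - 5) - 0 ≡ 27. → (5, 27)
6P: (5, 27) + (33, 46). λ = (46 - 27)/(33 - 5) ≡ 19/28 mod 61. 28⁻¹ ≡ 24 (mod 61), so λ ≡ 29.
  x = λ² - 5 - 33 = 841 - 38 ≡ 10; y = λ·(5 - 10) - 27 ≡ 11. → (10, 11)
7P: (10, 11) + (33, 46). λ = (46 - 11)/(33 - 10) ≡ 35/23 mod 61. 23⁻¹ ≡ 8 (mod 61), so λ ≡ 36.
  x = λ² - 10 - 33 = 1296 - 43 ≡ 33; y = λ·(10 - 33) - 11 ≡ 15. → (33, 15)

(33, 15)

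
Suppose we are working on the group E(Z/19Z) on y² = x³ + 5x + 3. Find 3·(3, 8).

(5, 1)

Write P = (3, 8).
Repeated addition: build up to 3P.
2P: tangent at (3, 8): λ = (3·3² + 5)/(2·8) ≡ 13/16. 16⁻¹ ≡ 6 (mod 19), so λ ≡ 13·6 ≡ 2.
  x = λ² - 3 - 3 = 4 - 6 ≡ 17; y = λ·(3 - 17) - 8 ≡ 2. → (17, 2)
3P: (17, 2) + (3, 8). λ = (8 - 2)/(3 - 17) ≡ 6/5 mod 19. 5⁻¹ ≡ 4 (mod 19) since 5·4 = 20 ≡ 1, so λ ≡ 5.
  x = λ² - 17 - 3 = 25 - 20 ≡ 5; y = λ·(17 - 5) - 2 ≡ 1. → (5, 1)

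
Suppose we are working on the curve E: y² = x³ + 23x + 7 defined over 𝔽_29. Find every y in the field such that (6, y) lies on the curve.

10, 19

x³ + 23x + 7 = 361 ≡ 13 (mod 29).
Square roots of 13 mod 29: 10 and 19 (since 10² = 100 ≡ 13).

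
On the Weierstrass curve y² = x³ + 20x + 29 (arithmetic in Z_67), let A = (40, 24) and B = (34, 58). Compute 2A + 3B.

(28, 30)

First 2A:
Repeated addition: build up to 2A.
2A: tangent at (40, 24): λ = (3·40² + 20)/(2·24) ≡ 63/48. 48⁻¹ ≡ 7 (mod 67) since 48·7 = 336 ≡ 1, so λ ≡ 63·7 ≡ 39.
  x = λ² - 40 - 40 = 1521 - 80 ≡ 34; y = λ·(40 - 34) - 24 ≡ 9. → (34, 9)
2A = (34, 9).
Next 3B:
Repeated addition: build up to 3B.
2B: tangent at (34, 58): λ = (3·34² + 20)/(2·58) ≡ 4/49. 49⁻¹ ≡ 26 (mod 67), so λ ≡ 4·26 ≡ 37.
  x = λ² - 34 - 34 = 1369 - 68 ≡ 28; y = λ·(34 - 28) - 58 ≡ 30. → (28, 30)
3B: (28, 30) + (34, 58). λ = (58 - 30)/(34 - 28) ≡ 28/6 mod 67. 6⁻¹ ≡ 56 (mod 67), so λ ≡ 27.
  x = λ² - 28 - 34 = 729 - 62 ≡ 64; y = λ·(28 - 64) - 30 ≡ 3. → (64, 3)
3B = (64, 3).
Finally 2A + 3B:
(34, 9) + (64, 3). λ = (3 - 9)/(64 - 34) ≡ 61/30 mod 67. 30⁻¹ ≡ 38 (mod 67), so λ ≡ 40.
  x = λ² - 34 - 64 = 1600 - 98 ≡ 28; y = λ·(34 - 28) - 9 ≡ 30. → (28, 30)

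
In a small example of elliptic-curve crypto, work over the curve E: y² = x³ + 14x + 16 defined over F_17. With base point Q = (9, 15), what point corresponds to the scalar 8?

Repeated addition: build up to 8Q.
2Q: tangent at (9, 15): λ = (3·9² + 14)/(2·15) ≡ 2/13. 13⁻¹ ≡ 4 (mod 17), so λ ≡ 2·4 ≡ 8.
  x = λ² - 9 - 9 = 64 - 18 ≡ 12; y = λ·(9 - 12) - 15 ≡ 12. → (12, 12)
3Q: (12, 12) + (9, 15). λ = (15 - 12)/(9 - 12) ≡ 3/14 mod 17. 14⁻¹ ≡ 11 (mod 17), so λ ≡ 16.
  x = λ² - 12 - 9 = 256 - 21 ≡ 14; y = λ·(12 - 14) - 12 ≡ 7. → (14, 7)
4Q: (14, 7) + (9, 15). λ = (15 - 7)/(9 - 14) ≡ 8/12 mod 17. 12⁻¹ ≡ 10 (mod 17), so λ ≡ 12.
  x = λ² - 14 - 9 = 144 - 23 ≡ 2; y = λ·(14 - 2) - 7 ≡ 1. → (2, 1)
5Q: (2, 1) + (9, 15). λ = (15 - 1)/(9 - 2) ≡ 14/7 mod 17. 7⁻¹ ≡ 5 (mod 17), so λ ≡ 2.
  x = λ² - 2 - 9 = 4 - 11 ≡ 10; y = λ·(2 - 10) - 1 ≡ 0. → (10, 0)
6Q: (10, 0) + (9, 15). λ = (15 - 0)/(9 - 10) ≡ 15/16 mod 17. 16⁻¹ ≡ 16 (mod 17), so λ ≡ 2.
  x = λ² - 10 - 9 = 4 - 19 ≡ 2; y = λ·(10 - 2) - 0 ≡ 16. → (2, 16)
7Q: (2, 16) + (9, 15). λ = (15 - 16)/(9 - 2) ≡ 16/7 mod 17. 7⁻¹ ≡ 5 (mod 17) since 7·5 = 35 ≡ 1, so λ ≡ 12.
  x = λ² - 2 - 9 = 144 - 11 ≡ 14; y = λ·(2 - 14) - 16 ≡ 10. → (14, 10)
8Q: (14, 10) + (9, 15). λ = (15 - 10)/(9 - 14) ≡ 5/12 mod 17. 12⁻¹ ≡ 10 (mod 17) since 12·10 = 120 ≡ 1, so λ ≡ 16.
  x = λ² - 14 - 9 = 256 - 23 ≡ 12; y = λ·(14 - 12) - 10 ≡ 5. → (12, 5)

(12, 5)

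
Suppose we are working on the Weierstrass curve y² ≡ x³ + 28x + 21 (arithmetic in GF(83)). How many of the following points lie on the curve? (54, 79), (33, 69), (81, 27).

1

(54, 79): 79² ≡ 16, rhs ≡ 52 → off.
(33, 69): 69² ≡ 30, rhs ≡ 30 → on.
(81, 27): 27² ≡ 65, rhs ≡ 40 → off.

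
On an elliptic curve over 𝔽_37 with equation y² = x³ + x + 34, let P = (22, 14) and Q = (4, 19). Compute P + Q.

(0, 21)

(22, 14) + (4, 19). λ = (19 - 14)/(4 - 22) ≡ 5/19 mod 37. 19⁻¹ ≡ 2 (mod 37), so λ ≡ 10.
  x = λ² - 22 - 4 = 100 - 26 ≡ 0; y = λ·(22 - 0) - 14 ≡ 21. → (0, 21)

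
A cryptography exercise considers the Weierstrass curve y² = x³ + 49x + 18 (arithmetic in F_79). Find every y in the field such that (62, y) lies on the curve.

x³ + 49x + 18 = 241384 ≡ 39 (mod 79).
39 is a non-residue mod 79; no y exists.

none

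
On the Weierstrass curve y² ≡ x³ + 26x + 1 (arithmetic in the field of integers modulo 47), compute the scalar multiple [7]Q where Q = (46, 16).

(5, 31)

Repeated addition: build up to 7Q.
2Q: tangent at (46, 16): λ = (3·46² + 26)/(2·16) ≡ 29/32. 32⁻¹ ≡ 25 (mod 47) since 32·25 = 800 ≡ 1, so λ ≡ 29·25 ≡ 20.
  x = λ² - 46 - 46 = 400 - 92 ≡ 26; y = λ·(46 - 26) - 16 ≡ 8. → (26, 8)
3Q: (26, 8) + (46, 16). λ = (16 - 8)/(46 - 26) ≡ 8/20 mod 47. 20⁻¹ ≡ 40 (mod 47) since 20·40 = 800 ≡ 1, so λ ≡ 38.
  x = λ² - 26 - 46 = 1444 - 72 ≡ 9; y = λ·(26 - 9) - 8 ≡ 27. → (9, 27)
4Q: (9, 27) + (46, 16). λ = (16 - 27)/(46 - 9) ≡ 36/37 mod 47. 37⁻¹ ≡ 14 (mod 47), so λ ≡ 34.
  x = λ² - 9 - 46 = 1156 - 55 ≡ 20; y = λ·(9 - 20) - 27 ≡ 22. → (20, 22)
5Q: (20, 22) + (46, 16). λ = (16 - 22)/(46 - 20) ≡ 41/26 mod 47. 26⁻¹ ≡ 38 (mod 47), so λ ≡ 7.
  x = λ² - 20 - 46 = 49 - 66 ≡ 30; y = λ·(20 - 30) - 22 ≡ 2. → (30, 2)
6Q: (30, 2) + (46, 16). λ = (16 - 2)/(46 - 30) ≡ 14/16 mod 47. 16⁻¹ ≡ 3 (mod 47) since 16·3 = 48 ≡ 1, so λ ≡ 42.
  x = λ² - 30 - 46 = 1764 - 76 ≡ 43; y = λ·(30 - 43) - 2 ≡ 16. → (43, 16)
7Q: (43, 16) + (46, 16). λ = (16 - 16)/(46 - 43) ≡ 0/3 mod 47. 3⁻¹ ≡ 16 (mod 47), so λ ≡ 0.
  x = λ² - 43 - 46 = 0 - 89 ≡ 5; y = λ·(43 - 5) - 16 ≡ 31. → (5, 31)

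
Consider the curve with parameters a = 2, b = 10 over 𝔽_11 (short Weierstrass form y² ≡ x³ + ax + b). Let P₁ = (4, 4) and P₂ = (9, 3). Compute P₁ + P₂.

(4, 4) + (9, 3). λ = (3 - 4)/(9 - 4) ≡ 10/5 mod 11. 5⁻¹ ≡ 9 (mod 11), so λ ≡ 2.
  x = λ² - 4 - 9 = 4 - 13 ≡ 2; y = λ·(4 - 2) - 4 ≡ 0. → (2, 0)

(2, 0)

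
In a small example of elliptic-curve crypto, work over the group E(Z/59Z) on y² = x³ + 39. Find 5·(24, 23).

(7, 38)

Write P = (24, 23).
Repeated addition: build up to 5P.
2P: tangent at (24, 23): λ = (3·24² + 0)/(2·23) ≡ 17/46. 46⁻¹ ≡ 9 (mod 59), so λ ≡ 17·9 ≡ 35.
  x = λ² - 24 - 24 = 1225 - 48 ≡ 56; y = λ·(24 - 56) - 23 ≡ 37. → (56, 37)
3P: (56, 37) + (24, 23). λ = (23 - 37)/(24 - 56) ≡ 45/27 mod 59. 27⁻¹ ≡ 35 (mod 59), so λ ≡ 41.
  x = λ² - 56 - 24 = 1681 - 80 ≡ 8; y = λ·(56 - 8) - 37 ≡ 43. → (8, 43)
4P: (8, 43) + (24, 23). λ = (23 - 43)/(24 - 8) ≡ 39/16 mod 59. 16⁻¹ ≡ 48 (mod 59), so λ ≡ 43.
  x = λ² - 8 - 24 = 1849 - 32 ≡ 47; y = λ·(8 - 47) - 43 ≡ 50. → (47, 50)
5P: (47, 50) + (24, 23). λ = (23 - 50)/(24 - 47) ≡ 32/36 mod 59. 36⁻¹ ≡ 41 (mod 59), so λ ≡ 14.
  x = λ² - 47 - 24 = 196 - 71 ≡ 7; y = λ·(47 - 7) - 50 ≡ 38. → (7, 38)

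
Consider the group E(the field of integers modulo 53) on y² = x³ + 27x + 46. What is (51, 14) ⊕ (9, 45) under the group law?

(50, 37)

(51, 14) + (9, 45). λ = (45 - 14)/(9 - 51) ≡ 31/11 mod 53. 11⁻¹ ≡ 29 (mod 53), so λ ≡ 51.
  x = λ² - 51 - 9 = 2601 - 60 ≡ 50; y = λ·(51 - 50) - 14 ≡ 37. → (50, 37)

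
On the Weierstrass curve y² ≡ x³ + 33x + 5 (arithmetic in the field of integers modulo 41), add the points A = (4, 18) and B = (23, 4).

(10, 8)

(4, 18) + (23, 4). λ = (4 - 18)/(23 - 4) ≡ 27/19 mod 41. 19⁻¹ ≡ 13 (mod 41) since 19·13 = 247 ≡ 1, so λ ≡ 23.
  x = λ² - 4 - 23 = 529 - 27 ≡ 10; y = λ·(4 - 10) - 18 ≡ 8. → (10, 8)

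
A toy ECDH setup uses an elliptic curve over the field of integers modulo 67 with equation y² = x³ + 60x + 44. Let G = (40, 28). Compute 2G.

(11, 5)

tangent at (40, 28): λ = (3·40² + 60)/(2·28) ≡ 36/56. 56⁻¹ ≡ 6 (mod 67), so λ ≡ 36·6 ≡ 15.
  x = λ² - 40 - 40 = 225 - 80 ≡ 11; y = λ·(40 - 11) - 28 ≡ 5. → (11, 5)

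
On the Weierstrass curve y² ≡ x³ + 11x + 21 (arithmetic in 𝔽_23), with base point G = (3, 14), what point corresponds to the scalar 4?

(3, 14)

Repeated addition: build up to 4G.
2G: tangent at (3, 14): λ = (3·3² + 11)/(2·14) ≡ 15/5. 5⁻¹ ≡ 14 (mod 23), so λ ≡ 15·14 ≡ 3.
  x = λ² - 3 - 3 = 9 - 6 ≡ 3; y = λ·(3 - 3) - 14 ≡ 9. → (3, 9)
3G: (3, 9) + (3, 14): same x and y₁ ≡ -y₂, so the sum is O.
4G: O + (3, 14) = (3, 14) (identity).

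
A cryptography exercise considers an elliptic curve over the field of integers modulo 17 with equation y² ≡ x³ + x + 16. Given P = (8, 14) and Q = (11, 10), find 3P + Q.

(1, 16)

First 3P:
Repeated addition: build up to 3P.
2P: tangent at (8, 14): λ = (3·8² + 1)/(2·14) ≡ 6/11. 11⁻¹ ≡ 14 (mod 17), so λ ≡ 6·14 ≡ 16.
  x = λ² - 8 - 8 = 256 - 16 ≡ 2; y = λ·(8 - 2) - 14 ≡ 14. → (2, 14)
3P: (2, 14) + (8, 14). λ = (14 - 14)/(8 - 2) ≡ 0/6 mod 17. 6⁻¹ ≡ 3 (mod 17) since 6·3 = 18 ≡ 1, so λ ≡ 0.
  x = λ² - 2 - 8 = 0 - 10 ≡ 7; y = λ·(2 - 7) - 14 ≡ 3. → (7, 3)
3P = (7, 3).
Finally 3P + Q:
(7, 3) + (11, 10). λ = (10 - 3)/(11 - 7) ≡ 7/4 mod 17. 4⁻¹ ≡ 13 (mod 17), so λ ≡ 6.
  x = λ² - 7 - 11 = 36 - 18 ≡ 1; y = λ·(7 - 1) - 3 ≡ 16. → (1, 16)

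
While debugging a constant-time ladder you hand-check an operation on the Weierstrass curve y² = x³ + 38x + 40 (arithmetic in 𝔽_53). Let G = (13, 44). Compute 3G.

(31, 51)

Repeated addition: build up to 3G.
2G: tangent at (13, 44): λ = (3·13² + 38)/(2·44) ≡ 15/35. 35⁻¹ ≡ 50 (mod 53), so λ ≡ 15·50 ≡ 8.
  x = λ² - 13 - 13 = 64 - 26 ≡ 38; y = λ·(13 - 38) - 44 ≡ 21. → (38, 21)
3G: (38, 21) + (13, 44). λ = (44 - 21)/(13 - 38) ≡ 23/28 mod 53. 28⁻¹ ≡ 36 (mod 53), so λ ≡ 33.
  x = λ² - 38 - 13 = 1089 - 51 ≡ 31; y = λ·(38 - 31) - 21 ≡ 51. → (31, 51)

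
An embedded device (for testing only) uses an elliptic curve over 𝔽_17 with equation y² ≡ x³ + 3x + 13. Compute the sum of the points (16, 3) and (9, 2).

(0, 9)

(16, 3) + (9, 2). λ = (2 - 3)/(9 - 16) ≡ 16/10 mod 17. 10⁻¹ ≡ 12 (mod 17), so λ ≡ 5.
  x = λ² - 16 - 9 = 25 - 25 ≡ 0; y = λ·(16 - 0) - 3 ≡ 9. → (0, 9)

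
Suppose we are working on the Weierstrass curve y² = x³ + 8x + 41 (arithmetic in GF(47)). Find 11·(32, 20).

(12, 28)

Write G = (32, 20).
Repeated addition: build up to 11G.
2G: tangent at (32, 20): λ = (3·32² + 8)/(2·20) ≡ 25/40. 40⁻¹ ≡ 20 (mod 47), so λ ≡ 25·20 ≡ 30.
  x = λ² - 32 - 32 = 900 - 64 ≡ 37; y = λ·(32 - 37) - 20 ≡ 18. → (37, 18)
3G: (37, 18) + (32, 20). λ = (20 - 18)/(32 - 37) ≡ 2/42 mod 47. 42⁻¹ ≡ 28 (mod 47), so λ ≡ 9.
  x = λ² - 37 - 32 = 81 - 69 ≡ 12; y = λ·(37 - 12) - 18 ≡ 19. → (12, 19)
4G: (12, 19) + (32, 20). λ = (20 - 19)/(32 - 12) ≡ 1/20 mod 47. 20⁻¹ ≡ 40 (mod 47) since 20·40 = 800 ≡ 1, so λ ≡ 40.
  x = λ² - 12 - 32 = 1600 - 44 ≡ 5; y = λ·(12 - 5) - 19 ≡ 26. → (5, 26)
5G: (5, 26) + (32, 20). λ = (20 - 26)/(32 - 5) ≡ 41/27 mod 47. 27⁻¹ ≡ 7 (mod 47), so λ ≡ 5.
  x = λ² - 5 - 32 = 25 - 37 ≡ 35; y = λ·(5 - 35) - 26 ≡ 12. → (35, 12)
6G: (35, 12) + (32, 20). λ = (20 - 12)/(32 - 35) ≡ 8/44 mod 47. 44⁻¹ ≡ 31 (mod 47), so λ ≡ 13.
  x = λ² - 35 - 32 = 169 - 67 ≡ 8; y = λ·(35 - 8) - 12 ≡ 10. → (8, 10)
7G: (8, 10) + (32, 20). λ = (20 - 10)/(32 - 8) ≡ 10/24 mod 47. 24⁻¹ ≡ 2 (mod 47), so λ ≡ 20.
  x = λ² - 8 - 32 = 400 - 40 ≡ 31; y = λ·(8 - 31) - 10 ≡ 0. → (31, 0)
8G: (31, 0) + (32, 20). λ = (20 - 0)/(32 - 31) ≡ 20/1 mod 47. 1⁻¹ ≡ 1 (mod 47) since 1·1 = 1 ≡ 1, so λ ≡ 20.
  x = λ² - 31 - 32 = 400 - 63 ≡ 8; y = λ·(31 - 8) - 0 ≡ 37. → (8, 37)
9G: (8, 37) + (32, 20). λ = (20 - 37)/(32 - 8) ≡ 30/24 mod 47. 24⁻¹ ≡ 2 (mod 47), so λ ≡ 13.
  x = λ² - 8 - 32 = 169 - 40 ≡ 35; y = λ·(8 - 35) - 37 ≡ 35. → (35, 35)
10G: (35, 35) + (32, 20). λ = (20 - 35)/(32 - 35) ≡ 32/44 mod 47. 44⁻¹ ≡ 31 (mod 47), so λ ≡ 5.
  x = λ² - 35 - 32 = 25 - 67 ≡ 5; y = λ·(35 - 5) - 35 ≡ 21. → (5, 21)
11G: (5, 21) + (32, 20). λ = (20 - 21)/(32 - 5) ≡ 46/27 mod 47. 27⁻¹ ≡ 7 (mod 47) since 27·7 = 189 ≡ 1, so λ ≡ 40.
  x = λ² - 5 - 32 = 1600 - 37 ≡ 12; y = λ·(5 - 12) - 21 ≡ 28. → (12, 28)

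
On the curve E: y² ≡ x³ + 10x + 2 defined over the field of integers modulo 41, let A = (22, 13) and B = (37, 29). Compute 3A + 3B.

First 3A:
Repeated addition: build up to 3A.
2A: tangent at (22, 13): λ = (3·22² + 10)/(2·13) ≡ 27/26. 26⁻¹ ≡ 30 (mod 41) since 26·30 = 780 ≡ 1, so λ ≡ 27·30 ≡ 31.
  x = λ² - 22 - 22 = 961 - 44 ≡ 15; y = λ·(22 - 15) - 13 ≡ 40. → (15, 40)
3A: (15, 40) + (22, 13). λ = (13 - 40)/(22 - 15) ≡ 14/7 mod 41. 7⁻¹ ≡ 6 (mod 41) since 7·6 = 42 ≡ 1, so λ ≡ 2.
  x = λ² - 15 - 22 = 4 - 37 ≡ 8; y = λ·(15 - 8) - 40 ≡ 15. → (8, 15)
3A = (8, 15).
Next 3B:
Repeated addition: build up to 3B.
2B: tangent at (37, 29): λ = (3·37² + 10)/(2·29) ≡ 17/17. 17⁻¹ ≡ 29 (mod 41) since 17·29 = 493 ≡ 1, so λ ≡ 17·29 ≡ 1.
  x = λ² - 37 - 37 = 1 - 74 ≡ 9; y = λ·(37 - 9) - 29 ≡ 40. → (9, 40)
3B: (9, 40) + (37, 29). λ = (29 - 40)/(37 - 9) ≡ 30/28 mod 41. 28⁻¹ ≡ 22 (mod 41) since 28·22 = 616 ≡ 1, so λ ≡ 4.
  x = λ² - 9 - 37 = 16 - 46 ≡ 11; y = λ·(9 - 11) - 40 ≡ 34. → (11, 34)
3B = (11, 34).
Finally 3A + 3B:
(8, 15) + (11, 34). λ = (34 - 15)/(11 - 8) ≡ 19/3 mod 41. 3⁻¹ ≡ 14 (mod 41), so λ ≡ 20.
  x = λ² - 8 - 11 = 400 - 19 ≡ 12; y = λ·(8 - 12) - 15 ≡ 28. → (12, 28)

(12, 28)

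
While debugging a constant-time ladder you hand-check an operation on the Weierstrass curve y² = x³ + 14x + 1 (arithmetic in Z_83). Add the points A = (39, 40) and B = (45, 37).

(39, 40) + (45, 37). λ = (37 - 40)/(45 - 39) ≡ 80/6 mod 83. 6⁻¹ ≡ 14 (mod 83), so λ ≡ 41.
  x = λ² - 39 - 45 = 1681 - 84 ≡ 20; y = λ·(39 - 20) - 40 ≡ 75. → (20, 75)

(20, 75)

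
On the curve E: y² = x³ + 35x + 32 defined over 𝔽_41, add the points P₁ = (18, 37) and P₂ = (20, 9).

(18, 37) + (20, 9). λ = (9 - 37)/(20 - 18) ≡ 13/2 mod 41. 2⁻¹ ≡ 21 (mod 41), so λ ≡ 27.
  x = λ² - 18 - 20 = 729 - 38 ≡ 35; y = λ·(18 - 35) - 37 ≡ 37. → (35, 37)

(35, 37)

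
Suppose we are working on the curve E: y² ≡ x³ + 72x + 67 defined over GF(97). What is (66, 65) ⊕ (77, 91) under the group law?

(66, 65) + (77, 91). λ = (91 - 65)/(77 - 66) ≡ 26/11 mod 97. 11⁻¹ ≡ 53 (mod 97) since 11·53 = 583 ≡ 1, so λ ≡ 20.
  x = λ² - 66 - 77 = 400 - 143 ≡ 63; y = λ·(66 - 63) - 65 ≡ 92. → (63, 92)

(63, 92)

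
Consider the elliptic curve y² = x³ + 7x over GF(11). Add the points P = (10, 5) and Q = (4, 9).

(6, 7)

(10, 5) + (4, 9). λ = (9 - 5)/(4 - 10) ≡ 4/5 mod 11. 5⁻¹ ≡ 9 (mod 11), so λ ≡ 3.
  x = λ² - 10 - 4 = 9 - 14 ≡ 6; y = λ·(10 - 6) - 5 ≡ 7. → (6, 7)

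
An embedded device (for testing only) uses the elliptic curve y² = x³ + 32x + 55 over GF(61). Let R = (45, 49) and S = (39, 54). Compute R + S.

(37, 46)

(45, 49) + (39, 54). λ = (54 - 49)/(39 - 45) ≡ 5/55 mod 61. 55⁻¹ ≡ 10 (mod 61), so λ ≡ 50.
  x = λ² - 45 - 39 = 2500 - 84 ≡ 37; y = λ·(45 - 37) - 49 ≡ 46. → (37, 46)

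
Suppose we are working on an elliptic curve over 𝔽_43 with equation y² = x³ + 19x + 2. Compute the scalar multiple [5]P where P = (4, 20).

Double-and-add on 5 = (101)₂. Start with P = (4, 20) for the leading 1-bit.
double: tangent at (4, 20): λ = (3·4² + 19)/(2·20) ≡ 24/40. 40⁻¹ ≡ 14 (mod 43), so λ ≡ 24·14 ≡ 35.
  x = λ² - 4 - 4 = 1225 - 8 ≡ 13; y = λ·(4 - 13) - 20 ≡ 9. → (13, 9)
double: tangent at (13, 9): λ = (3·13² + 19)/(2·9) ≡ 10/18. 18⁻¹ ≡ 12 (mod 43) since 18·12 = 216 ≡ 1, so λ ≡ 10·12 ≡ 34.
  x = λ² - 13 - 13 = 1156 - 26 ≡ 12; y = λ·(13 - 12) - 9 ≡ 25. → (12, 25)
add P: (12, 25) + (4, 20). λ = (20 - 25)/(4 - 12) ≡ 38/35 mod 43. 35⁻¹ ≡ 16 (mod 43), so λ ≡ 6.
  x = λ² - 12 - 4 = 36 - 16 ≡ 20; y = λ·(12 - 20) - 25 ≡ 13. → (20, 13)

(20, 13)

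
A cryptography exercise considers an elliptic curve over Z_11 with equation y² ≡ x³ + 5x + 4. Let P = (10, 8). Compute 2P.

tangent at (10, 8): λ = (3·10² + 5)/(2·8) ≡ 8/5. 5⁻¹ ≡ 9 (mod 11), so λ ≡ 8·9 ≡ 6.
  x = λ² - 10 - 10 = 36 - 20 ≡ 5; y = λ·(10 - 5) - 8 ≡ 0. → (5, 0)

(5, 0)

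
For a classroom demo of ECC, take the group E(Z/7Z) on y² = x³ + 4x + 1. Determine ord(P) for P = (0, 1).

5

2P: tangent at (0, 1): λ = (3·0² + 4)/(2·1) ≡ 4/2. 2⁻¹ ≡ 4 (mod 7), so λ ≡ 4·4 ≡ 2.
  x = λ² - 0 - 0 = 4 - 0 ≡ 4; y = λ·(0 - 4) - 1 ≡ 5. → (4, 5)
3P: (4, 5) + (0, 1). λ = (1 - 5)/(0 - 4) ≡ 3/3 mod 7. 3⁻¹ ≡ 5 (mod 7) since 3·5 = 15 ≡ 1, so λ ≡ 1.
  x = λ² - 4 - 0 = 1 - 4 ≡ 4; y = λ·(4 - 4) - 5 ≡ 2. → (4, 2)
4P: (4, 2) + (0, 1). λ = (1 - 2)/(0 - 4) ≡ 6/3 mod 7. 3⁻¹ ≡ 5 (mod 7) since 3·5 = 15 ≡ 1, so λ ≡ 2.
  x = λ² - 4 - 0 = 4 - 4 ≡ 0; y = λ·(4 - 0) - 2 ≡ 6. → (0, 6)
5P: (0, 6) + (0, 1): same x and y₁ ≡ -y₂, so the sum is O.
5P = O, so the order is 5.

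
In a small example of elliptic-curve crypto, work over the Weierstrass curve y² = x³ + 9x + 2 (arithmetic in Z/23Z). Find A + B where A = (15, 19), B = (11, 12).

(15, 19) + (11, 12). λ = (12 - 19)/(11 - 15) ≡ 16/19 mod 23. 19⁻¹ ≡ 17 (mod 23) since 19·17 = 323 ≡ 1, so λ ≡ 19.
  x = λ² - 15 - 11 = 361 - 26 ≡ 13; y = λ·(15 - 13) - 19 ≡ 19. → (13, 19)

(13, 19)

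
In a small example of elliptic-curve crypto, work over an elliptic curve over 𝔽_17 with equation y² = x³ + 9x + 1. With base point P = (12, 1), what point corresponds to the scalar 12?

(5, 1)

Double-and-add on 12 = (1100)₂. Start with P = (12, 1) for the leading 1-bit.
double: tangent at (12, 1): λ = (3·12² + 9)/(2·1) ≡ 16/2. 2⁻¹ ≡ 9 (mod 17) since 2·9 = 18 ≡ 1, so λ ≡ 16·9 ≡ 8.
  x = λ² - 12 - 12 = 64 - 24 ≡ 6; y = λ·(12 - 6) - 1 ≡ 13. → (6, 13)
add P: (6, 13) + (12, 1). λ = (1 - 13)/(12 - 6) ≡ 5/6 mod 17. 6⁻¹ ≡ 3 (mod 17) since 6·3 = 18 ≡ 1, so λ ≡ 15.
  x = λ² - 6 - 12 = 225 - 18 ≡ 3; y = λ·(6 - 3) - 13 ≡ 15. → (3, 15)
double: tangent at (3, 15): λ = (3·3² + 9)/(2·15) ≡ 2/13. 13⁻¹ ≡ 4 (mod 17), so λ ≡ 2·4 ≡ 8.
  x = λ² - 3 - 3 = 64 - 6 ≡ 7; y = λ·(3 - 7) - 15 ≡ 4. → (7, 4)
double: tangent at (7, 4): λ = (3·7² + 9)/(2·4) ≡ 3/8. 8⁻¹ ≡ 15 (mod 17), so λ ≡ 3·15 ≡ 11.
  x = λ² - 7 - 7 = 121 - 14 ≡ 5; y = λ·(7 - 5) - 4 ≡ 1. → (5, 1)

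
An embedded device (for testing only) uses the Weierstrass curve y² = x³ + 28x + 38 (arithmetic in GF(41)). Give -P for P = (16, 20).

(16, 21)

-(16, 20) = (16, -20 mod 41) = (16, 21).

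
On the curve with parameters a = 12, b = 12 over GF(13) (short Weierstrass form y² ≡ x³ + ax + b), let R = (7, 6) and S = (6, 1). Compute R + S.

(7, 6) + (6, 1). λ = (1 - 6)/(6 - 7) ≡ 8/12 mod 13. 12⁻¹ ≡ 12 (mod 13) since 12·12 = 144 ≡ 1, so λ ≡ 5.
  x = λ² - 7 - 6 = 25 - 13 ≡ 12; y = λ·(7 - 12) - 6 ≡ 8. → (12, 8)

(12, 8)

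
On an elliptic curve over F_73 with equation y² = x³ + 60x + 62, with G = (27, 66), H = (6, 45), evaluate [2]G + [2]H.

(46, 41)

First 2G:
Repeated addition: build up to 2G.
2G: tangent at (27, 66): λ = (3·27² + 60)/(2·66) ≡ 57/59. 59⁻¹ ≡ 26 (mod 73) since 59·26 = 1534 ≡ 1, so λ ≡ 57·26 ≡ 22.
  x = λ² - 27 - 27 = 484 - 54 ≡ 65; y = λ·(27 - 65) - 66 ≡ 47. → (65, 47)
2G = (65, 47).
Next 2H:
Repeated addition: build up to 2H.
2H: tangent at (6, 45): λ = (3·6² + 60)/(2·45) ≡ 22/17. 17⁻¹ ≡ 43 (mod 73), so λ ≡ 22·43 ≡ 70.
  x = λ² - 6 - 6 = 4900 - 12 ≡ 70; y = λ·(6 - 70) - 45 ≡ 1. → (70, 1)
2H = (70, 1).
Finally 2G + 2H:
(65, 47) + (70, 1). λ = (1 - 47)/(70 - 65) ≡ 27/5 mod 73. 5⁻¹ ≡ 44 (mod 73), so λ ≡ 20.
  x = λ² - 65 - 70 = 400 - 135 ≡ 46; y = λ·(65 - 46) - 47 ≡ 41. → (46, 41)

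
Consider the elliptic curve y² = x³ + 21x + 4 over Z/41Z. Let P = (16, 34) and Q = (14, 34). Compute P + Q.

(11, 7)

(16, 34) + (14, 34). λ = (34 - 34)/(14 - 16) ≡ 0/39 mod 41. 39⁻¹ ≡ 20 (mod 41), so λ ≡ 0.
  x = λ² - 16 - 14 = 0 - 30 ≡ 11; y = λ·(16 - 11) - 34 ≡ 7. → (11, 7)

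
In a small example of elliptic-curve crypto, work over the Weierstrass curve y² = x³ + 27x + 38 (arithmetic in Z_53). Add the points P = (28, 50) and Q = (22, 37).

(28, 50) + (22, 37). λ = (37 - 50)/(22 - 28) ≡ 40/47 mod 53. 47⁻¹ ≡ 44 (mod 53) since 47·44 = 2068 ≡ 1, so λ ≡ 11.
  x = λ² - 28 - 22 = 121 - 50 ≡ 18; y = λ·(28 - 18) - 50 ≡ 7. → (18, 7)

(18, 7)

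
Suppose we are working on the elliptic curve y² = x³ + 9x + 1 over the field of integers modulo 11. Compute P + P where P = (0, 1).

(1, 0)

tangent at (0, 1): λ = (3·0² + 9)/(2·1) ≡ 9/2. 2⁻¹ ≡ 6 (mod 11), so λ ≡ 9·6 ≡ 10.
  x = λ² - 0 - 0 = 100 - 0 ≡ 1; y = λ·(0 - 1) - 1 ≡ 0. → (1, 0)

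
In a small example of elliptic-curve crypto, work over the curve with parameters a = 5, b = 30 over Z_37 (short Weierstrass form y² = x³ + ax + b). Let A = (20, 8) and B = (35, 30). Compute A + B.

(20, 29)

(20, 8) + (35, 30). λ = (30 - 8)/(35 - 20) ≡ 22/15 mod 37. 15⁻¹ ≡ 5 (mod 37) since 15·5 = 75 ≡ 1, so λ ≡ 36.
  x = λ² - 20 - 35 = 1296 - 55 ≡ 20; y = λ·(20 - 20) - 8 ≡ 29. → (20, 29)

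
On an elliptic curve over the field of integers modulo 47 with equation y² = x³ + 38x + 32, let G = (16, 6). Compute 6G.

(16, 41)

Double-and-add on 6 = (110)₂. Start with G = (16, 6) for the leading 1-bit.
double: tangent at (16, 6): λ = (3·16² + 38)/(2·6) ≡ 7/12. 12⁻¹ ≡ 4 (mod 47) since 12·4 = 48 ≡ 1, so λ ≡ 7·4 ≡ 28.
  x = λ² - 16 - 16 = 784 - 32 ≡ 0; y = λ·(16 - 0) - 6 ≡ 19. → (0, 19)
add G: (0, 19) + (16, 6). λ = (6 - 19)/(16 - 0) ≡ 34/16 mod 47. 16⁻¹ ≡ 3 (mod 47), so λ ≡ 8.
  x = λ² - 0 - 16 = 64 - 16 ≡ 1; y = λ·(0 - 1) - 19 ≡ 20. → (1, 20)
double: tangent at (1, 20): λ = (3·1² + 38)/(2·20) ≡ 41/40. 40⁻¹ ≡ 20 (mod 47), so λ ≡ 41·20 ≡ 21.
  x = λ² - 1 - 1 = 441 - 2 ≡ 16; y = λ·(1 - 16) - 20 ≡ 41. → (16, 41)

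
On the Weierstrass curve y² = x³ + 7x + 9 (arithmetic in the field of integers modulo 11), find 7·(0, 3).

(6, 6)

Write P = (0, 3).
Repeated addition: build up to 7P.
2P: tangent at (0, 3): λ = (3·0² + 7)/(2·3) ≡ 7/6. 6⁻¹ ≡ 2 (mod 11) since 6·2 = 12 ≡ 1, so λ ≡ 7·2 ≡ 3.
  x = λ² - 0 - 0 = 9 - 0 ≡ 9; y = λ·(0 - 9) - 3 ≡ 3. → (9, 3)
3P: (9, 3) + (0, 3). λ = (3 - 3)/(0 - 9) ≡ 0/2 mod 11. 2⁻¹ ≡ 6 (mod 11) since 2·6 = 12 ≡ 1, so λ ≡ 0.
  x = λ² - 9 - 0 = 0 - 9 ≡ 2; y = λ·(9 - 2) - 3 ≡ 8. → (2, 8)
4P: (2, 8) + (0, 3). λ = (3 - 8)/(0 - 2) ≡ 6/9 mod 11. 9⁻¹ ≡ 5 (mod 11) since 9·5 = 45 ≡ 1, so λ ≡ 8.
  x = λ² - 2 - 0 = 64 - 2 ≡ 7; y = λ·(2 - 7) - 8 ≡ 7. → (7, 7)
5P: (7, 7) + (0, 3). λ = (3 - 7)/(0 - 7) ≡ 7/4 mod 11. 4⁻¹ ≡ 3 (mod 11), so λ ≡ 10.
  x = λ² - 7 - 0 = 100 - 7 ≡ 5; y = λ·(7 - 5) - 7 ≡ 2. → (5, 2)
6P: (5, 2) + (0, 3). λ = (3 - 2)/(0 - 5) ≡ 1/6 mod 11. 6⁻¹ ≡ 2 (mod 11), so λ ≡ 2.
  x = λ² - 5 - 0 = 4 - 5 ≡ 10; y = λ·(5 - 10) - 2 ≡ 10. → (10, 10)
7P: (10, 10) + (0, 3). λ = (3 - 10)/(0 - 10) ≡ 4/1 mod 11. 1⁻¹ ≡ 1 (mod 11) since 1·1 = 1 ≡ 1, so λ ≡ 4.
  x = λ² - 10 - 0 = 16 - 10 ≡ 6; y = λ·(10 - 6) - 10 ≡ 6. → (6, 6)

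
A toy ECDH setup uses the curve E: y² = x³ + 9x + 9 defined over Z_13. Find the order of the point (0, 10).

2P: tangent at (0, 10): λ = (3·0² + 9)/(2·10) ≡ 9/7. 7⁻¹ ≡ 2 (mod 13), so λ ≡ 9·2 ≡ 5.
  x = λ² - 0 - 0 = 25 - 0 ≡ 12; y = λ·(0 - 12) - 10 ≡ 8. → (12, 8)
3P: (12, 8) + (0, 10). λ = (10 - 8)/(0 - 12) ≡ 2/1 mod 13. 1⁻¹ ≡ 1 (mod 13), so λ ≡ 2.
  x = λ² - 12 - 0 = 4 - 12 ≡ 5; y = λ·(12 - 5) - 8 ≡ 6. → (5, 6)
4P: (5, 6) + (0, 10). λ = (10 - 6)/(0 - 5) ≡ 4/8 mod 13. 8⁻¹ ≡ 5 (mod 13), so λ ≡ 7.
  x = λ² - 5 - 0 = 49 - 5 ≡ 5; y = λ·(5 - 5) - 6 ≡ 7. → (5, 7)
5P: (5, 7) + (0, 10). λ = (10 - 7)/(0 - 5) ≡ 3/8 mod 13. 8⁻¹ ≡ 5 (mod 13), so λ ≡ 2.
  x = λ² - 5 - 0 = 4 - 5 ≡ 12; y = λ·(5 - 12) - 7 ≡ 5. → (12, 5)
6P: (12, 5) + (0, 10). λ = (10 - 5)/(0 - 12) ≡ 5/1 mod 13. 1⁻¹ ≡ 1 (mod 13), so λ ≡ 5.
  x = λ² - 12 - 0 = 25 - 12 ≡ 0; y = λ·(12 - 0) - 5 ≡ 3. → (0, 3)
7P: (0, 3) + (0, 10): same x and y₁ ≡ -y₂, so the sum is ∞.
7P = ∞, so the order is 7.

7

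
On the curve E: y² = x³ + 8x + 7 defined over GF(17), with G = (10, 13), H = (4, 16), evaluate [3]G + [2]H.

(1, 4)

First 3G:
Repeated addition: build up to 3G.
2G: tangent at (10, 13): λ = (3·10² + 8)/(2·13) ≡ 2/9. 9⁻¹ ≡ 2 (mod 17) since 9·2 = 18 ≡ 1, so λ ≡ 2·2 ≡ 4.
  x = λ² - 10 - 10 = 16 - 20 ≡ 13; y = λ·(10 - 13) - 13 ≡ 9. → (13, 9)
3G: (13, 9) + (10, 13). λ = (13 - 9)/(10 - 13) ≡ 4/14 mod 17. 14⁻¹ ≡ 11 (mod 17), so λ ≡ 10.
  x = λ² - 13 - 10 = 100 - 23 ≡ 9; y = λ·(13 - 9) - 9 ≡ 14. → (9, 14)
3G = (9, 14).
Next 2H:
Repeated addition: build up to 2H.
2H: tangent at (4, 16): λ = (3·4² + 8)/(2·16) ≡ 5/15. 15⁻¹ ≡ 8 (mod 17) since 15·8 = 120 ≡ 1, so λ ≡ 5·8 ≡ 6.
  x = λ² - 4 - 4 = 36 - 8 ≡ 11; y = λ·(4 - 11) - 16 ≡ 10. → (11, 10)
2H = (11, 10).
Finally 3G + 2H:
(9, 14) + (11, 10). λ = (10 - 14)/(11 - 9) ≡ 13/2 mod 17. 2⁻¹ ≡ 9 (mod 17), so λ ≡ 15.
  x = λ² - 9 - 11 = 225 - 20 ≡ 1; y = λ·(9 - 1) - 14 ≡ 4. → (1, 4)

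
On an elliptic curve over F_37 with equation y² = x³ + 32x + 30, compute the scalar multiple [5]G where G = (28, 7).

Double-and-add on 5 = (101)₂. Start with G = (28, 7) for the leading 1-bit.
double: tangent at (28, 7): λ = (3·28² + 32)/(2·7) ≡ 16/14. 14⁻¹ ≡ 8 (mod 37) since 14·8 = 112 ≡ 1, so λ ≡ 16·8 ≡ 17.
  x = λ² - 28 - 28 = 289 - 56 ≡ 11; y = λ·(28 - 11) - 7 ≡ 23. → (11, 23)
double: tangent at (11, 23): λ = (3·11² + 32)/(2·23) ≡ 25/9. 9⁻¹ ≡ 33 (mod 37) since 9·33 = 297 ≡ 1, so λ ≡ 25·33 ≡ 11.
  x = λ² - 11 - 11 = 121 - 22 ≡ 25; y = λ·(11 - 25) - 23 ≡ 8. → (25, 8)
add G: (25, 8) + (28, 7). λ = (7 - 8)/(28 - 25) ≡ 36/3 mod 37. 3⁻¹ ≡ 25 (mod 37), so λ ≡ 12.
  x = λ² - 25 - 28 = 144 - 53 ≡ 17; y = λ·(25 - 17) - 8 ≡ 14. → (17, 14)

(17, 14)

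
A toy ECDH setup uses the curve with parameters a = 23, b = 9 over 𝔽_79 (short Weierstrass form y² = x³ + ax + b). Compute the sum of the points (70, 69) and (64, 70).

(35, 70)

(70, 69) + (64, 70). λ = (70 - 69)/(64 - 70) ≡ 1/73 mod 79. 73⁻¹ ≡ 13 (mod 79), so λ ≡ 13.
  x = λ² - 70 - 64 = 169 - 134 ≡ 35; y = λ·(70 - 35) - 69 ≡ 70. → (35, 70)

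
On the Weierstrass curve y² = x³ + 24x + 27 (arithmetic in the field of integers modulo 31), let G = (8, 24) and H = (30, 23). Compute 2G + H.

(14, 21)

First 2G:
Repeated addition: build up to 2G.
2G: tangent at (8, 24): λ = (3·8² + 24)/(2·24) ≡ 30/17. 17⁻¹ ≡ 11 (mod 31) since 17·11 = 187 ≡ 1, so λ ≡ 30·11 ≡ 20.
  x = λ² - 8 - 8 = 400 - 16 ≡ 12; y = λ·(8 - 12) - 24 ≡ 20. → (12, 20)
2G = (12, 20).
Finally 2G + H:
(12, 20) + (30, 23). λ = (23 - 20)/(30 - 12) ≡ 3/18 mod 31. 18⁻¹ ≡ 19 (mod 31), so λ ≡ 26.
  x = λ² - 12 - 30 = 676 - 42 ≡ 14; y = λ·(12 - 14) - 20 ≡ 21. → (14, 21)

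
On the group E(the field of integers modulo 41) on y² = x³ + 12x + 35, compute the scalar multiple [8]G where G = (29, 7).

(21, 6)

Double-and-add on 8 = (1000)₂. Start with G = (29, 7) for the leading 1-bit.
double: tangent at (29, 7): λ = (3·29² + 12)/(2·7) ≡ 34/14. 14⁻¹ ≡ 3 (mod 41), so λ ≡ 34·3 ≡ 20.
  x = λ² - 29 - 29 = 400 - 58 ≡ 14; y = λ·(29 - 14) - 7 ≡ 6. → (14, 6)
double: tangent at (14, 6): λ = (3·14² + 12)/(2·6) ≡ 26/12. 12⁻¹ ≡ 24 (mod 41), so λ ≡ 26·24 ≡ 9.
  x = λ² - 14 - 14 = 81 - 28 ≡ 12; y = λ·(14 - 12) - 6 ≡ 12. → (12, 12)
double: tangent at (12, 12): λ = (3·12² + 12)/(2·12) ≡ 34/24. 24⁻¹ ≡ 12 (mod 41) since 24·12 = 288 ≡ 1, so λ ≡ 34·12 ≡ 39.
  x = λ² - 12 - 12 = 1521 - 24 ≡ 21; y = λ·(12 - 21) - 12 ≡ 6. → (21, 6)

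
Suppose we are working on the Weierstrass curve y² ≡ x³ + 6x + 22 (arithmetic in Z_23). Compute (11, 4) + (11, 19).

The two points share x = 11 and their y-coordinates satisfy 4 + 19 ≡ 0 (mod 23), so they are inverses. Their sum is ∞.

O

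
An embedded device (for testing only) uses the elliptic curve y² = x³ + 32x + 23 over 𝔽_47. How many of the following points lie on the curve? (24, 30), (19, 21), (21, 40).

(24, 30): 30² ≡ 7, rhs ≡ 45 → off.
(19, 21): 21² ≡ 18, rhs ≡ 17 → off.
(21, 40): 40² ≡ 2, rhs ≡ 39 → off.

0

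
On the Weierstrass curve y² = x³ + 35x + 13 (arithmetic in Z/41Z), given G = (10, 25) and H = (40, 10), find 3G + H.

First 3G:
Repeated addition: build up to 3G.
2G: tangent at (10, 25): λ = (3·10² + 35)/(2·25) ≡ 7/9. 9⁻¹ ≡ 32 (mod 41), so λ ≡ 7·32 ≡ 19.
  x = λ² - 10 - 10 = 361 - 20 ≡ 13; y = λ·(10 - 13) - 25 ≡ 0. → (13, 0)
3G: (13, 0) + (10, 25). λ = (25 - 0)/(10 - 13) ≡ 25/38 mod 41. 38⁻¹ ≡ 27 (mod 41) since 38·27 = 1026 ≡ 1, so λ ≡ 19.
  x = λ² - 13 - 10 = 361 - 23 ≡ 10; y = λ·(13 - 10) - 0 ≡ 16. → (10, 16)
3G = (10, 16).
Finally 3G + H:
(10, 16) + (40, 10). λ = (10 - 16)/(40 - 10) ≡ 35/30 mod 41. 30⁻¹ ≡ 26 (mod 41) since 30·26 = 780 ≡ 1, so λ ≡ 8.
  x = λ² - 10 - 40 = 64 - 50 ≡ 14; y = λ·(10 - 14) - 16 ≡ 34. → (14, 34)

(14, 34)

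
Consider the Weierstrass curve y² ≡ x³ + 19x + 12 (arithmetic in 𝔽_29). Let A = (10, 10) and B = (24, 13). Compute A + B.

(2, 0)

(10, 10) + (24, 13). λ = (13 - 10)/(24 - 10) ≡ 3/14 mod 29. 14⁻¹ ≡ 27 (mod 29), so λ ≡ 23.
  x = λ² - 10 - 24 = 529 - 34 ≡ 2; y = λ·(10 - 2) - 10 ≡ 0. → (2, 0)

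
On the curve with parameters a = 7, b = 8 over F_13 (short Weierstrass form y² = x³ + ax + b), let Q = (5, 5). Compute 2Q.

(12, 0)

tangent at (5, 5): λ = (3·5² + 7)/(2·5) ≡ 4/10. 10⁻¹ ≡ 4 (mod 13), so λ ≡ 4·4 ≡ 3.
  x = λ² - 5 - 5 = 9 - 10 ≡ 12; y = λ·(5 - 12) - 5 ≡ 0. → (12, 0)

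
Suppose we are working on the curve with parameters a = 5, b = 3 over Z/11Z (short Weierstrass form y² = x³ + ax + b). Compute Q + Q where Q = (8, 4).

(0, 6)

tangent at (8, 4): λ = (3·8² + 5)/(2·4) ≡ 10/8. 8⁻¹ ≡ 7 (mod 11), so λ ≡ 10·7 ≡ 4.
  x = λ² - 8 - 8 = 16 - 16 ≡ 0; y = λ·(8 - 0) - 4 ≡ 6. → (0, 6)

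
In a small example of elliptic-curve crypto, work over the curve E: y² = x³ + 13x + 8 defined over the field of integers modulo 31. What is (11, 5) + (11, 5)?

tangent at (11, 5): λ = (3·11² + 13)/(2·5) ≡ 4/10. 10⁻¹ ≡ 28 (mod 31), so λ ≡ 4·28 ≡ 19.
  x = λ² - 11 - 11 = 361 - 22 ≡ 29; y = λ·(11 - 29) - 5 ≡ 25. → (29, 25)

(29, 25)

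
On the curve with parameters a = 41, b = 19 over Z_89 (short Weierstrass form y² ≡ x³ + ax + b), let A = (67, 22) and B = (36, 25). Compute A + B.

(30, 6)

(67, 22) + (36, 25). λ = (25 - 22)/(36 - 67) ≡ 3/58 mod 89. 58⁻¹ ≡ 66 (mod 89) since 58·66 = 3828 ≡ 1, so λ ≡ 20.
  x = λ² - 67 - 36 = 400 - 103 ≡ 30; y = λ·(67 - 30) - 22 ≡ 6. → (30, 6)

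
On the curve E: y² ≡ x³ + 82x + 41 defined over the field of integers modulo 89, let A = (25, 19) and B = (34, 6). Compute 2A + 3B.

(31, 44)

First 2A:
Repeated addition: build up to 2A.
2A: tangent at (25, 19): λ = (3·25² + 82)/(2·19) ≡ 88/38. 38⁻¹ ≡ 82 (mod 89) since 38·82 = 3116 ≡ 1, so λ ≡ 88·82 ≡ 7.
  x = λ² - 25 - 25 = 49 - 50 ≡ 88; y = λ·(25 - 88) - 19 ≡ 74. → (88, 74)
2A = (88, 74).
Next 3B:
Repeated addition: build up to 3B.
2B: tangent at (34, 6): λ = (3·34² + 82)/(2·6) ≡ 79/12. 12⁻¹ ≡ 52 (mod 89), so λ ≡ 79·52 ≡ 14.
  x = λ² - 34 - 34 = 196 - 68 ≡ 39; y = λ·(34 - 39) - 6 ≡ 13. → (39, 13)
3B: (39, 13) + (34, 6). λ = (6 - 13)/(34 - 39) ≡ 82/84 mod 89. 84⁻¹ ≡ 71 (mod 89), so λ ≡ 37.
  x = λ² - 39 - 34 = 1369 - 73 ≡ 50; y = λ·(39 - 50) - 13 ≡ 25. → (50, 25)
3B = (50, 25).
Finally 2A + 3B:
(88, 74) + (50, 25). λ = (25 - 74)/(50 - 88) ≡ 40/51 mod 89. 51⁻¹ ≡ 7 (mod 89), so λ ≡ 13.
  x = λ² - 88 - 50 = 169 - 138 ≡ 31; y = λ·(88 - 31) - 74 ≡ 44. → (31, 44)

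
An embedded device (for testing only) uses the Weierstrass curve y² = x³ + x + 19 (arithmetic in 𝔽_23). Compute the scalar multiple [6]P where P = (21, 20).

Double-and-add on 6 = (110)₂. Start with P = (21, 20) for the leading 1-bit.
double: tangent at (21, 20): λ = (3·21² + 1)/(2·20) ≡ 13/17. 17⁻¹ ≡ 19 (mod 23) since 17·19 = 323 ≡ 1, so λ ≡ 13·19 ≡ 17.
  x = λ² - 21 - 21 = 289 - 42 ≡ 17; y = λ·(21 - 17) - 20 ≡ 2. → (17, 2)
add P: (17, 2) + (21, 20). λ = (20 - 2)/(21 - 17) ≡ 18/4 mod 23. 4⁻¹ ≡ 6 (mod 23), so λ ≡ 16.
  x = λ² - 17 - 21 = 256 - 38 ≡ 11; y = λ·(17 - 11) - 2 ≡ 2. → (11, 2)
double: tangent at (11, 2): λ = (3·11² + 1)/(2·2) ≡ 19/4. 4⁻¹ ≡ 6 (mod 23) since 4·6 = 24 ≡ 1, so λ ≡ 19·6 ≡ 22.
  x = λ² - 11 - 11 = 484 - 22 ≡ 2; y = λ·(11 - 2) - 2 ≡ 12. → (2, 12)

(2, 12)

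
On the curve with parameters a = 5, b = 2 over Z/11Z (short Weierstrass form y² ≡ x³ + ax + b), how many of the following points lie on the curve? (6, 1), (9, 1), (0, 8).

(6, 1): 1² ≡ 1, rhs ≡ 6 → off.
(9, 1): 1² ≡ 1, rhs ≡ 6 → off.
(0, 8): 8² ≡ 9, rhs ≡ 2 → off.

0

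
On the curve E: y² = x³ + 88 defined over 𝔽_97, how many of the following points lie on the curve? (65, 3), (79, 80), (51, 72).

(65, 3): 3² ≡ 9, rhs ≡ 9 → on.
(79, 80): 80² ≡ 95, rhs ≡ 76 → off.
(51, 72): 72² ≡ 43, rhs ≡ 43 → on.

2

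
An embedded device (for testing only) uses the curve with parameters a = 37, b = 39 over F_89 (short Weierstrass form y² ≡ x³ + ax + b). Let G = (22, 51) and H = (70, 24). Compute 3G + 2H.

First 3G:
Repeated addition: build up to 3G.
2G: tangent at (22, 51): λ = (3·22² + 37)/(2·51) ≡ 65/13. 13⁻¹ ≡ 48 (mod 89) since 13·48 = 624 ≡ 1, so λ ≡ 65·48 ≡ 5.
  x = λ² - 22 - 22 = 25 - 44 ≡ 70; y = λ·(22 - 70) - 51 ≡ 65. → (70, 65)
3G: (70, 65) + (22, 51). λ = (51 - 65)/(22 - 70) ≡ 75/41 mod 89. 41⁻¹ ≡ 76 (mod 89), so λ ≡ 4.
  x = λ² - 70 - 22 = 16 - 92 ≡ 13; y = λ·(70 - 13) - 65 ≡ 74. → (13, 74)
3G = (13, 74).
Next 2H:
Repeated addition: build up to 2H.
2H: tangent at (70, 24): λ = (3·70² + 37)/(2·24) ≡ 52/48. 48⁻¹ ≡ 13 (mod 89), so λ ≡ 52·13 ≡ 53.
  x = λ² - 70 - 70 = 2809 - 140 ≡ 88; y = λ·(70 - 88) - 24 ≡ 1. → (88, 1)
2H = (88, 1).
Finally 3G + 2H:
(13, 74) + (88, 1). λ = (1 - 74)/(88 - 13) ≡ 16/75 mod 89. 75⁻¹ ≡ 19 (mod 89) since 75·19 = 1425 ≡ 1, so λ ≡ 37.
  x = λ² - 13 - 88 = 1369 - 101 ≡ 22; y = λ·(13 - 22) - 74 ≡ 38. → (22, 38)

(22, 38)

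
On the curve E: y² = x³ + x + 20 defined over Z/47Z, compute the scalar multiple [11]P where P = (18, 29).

(30, 42)

Repeated addition: build up to 11P.
2P: tangent at (18, 29): λ = (3·18² + 1)/(2·29) ≡ 33/11. 11⁻¹ ≡ 30 (mod 47), so λ ≡ 33·30 ≡ 3.
  x = λ² - 18 - 18 = 9 - 36 ≡ 20; y = λ·(18 - 20) - 29 ≡ 12. → (20, 12)
3P: (20, 12) + (18, 29). λ = (29 - 12)/(18 - 20) ≡ 17/45 mod 47. 45⁻¹ ≡ 23 (mod 47), so λ ≡ 15.
  x = λ² - 20 - 18 = 225 - 38 ≡ 46; y = λ·(20 - 46) - 12 ≡ 21. → (46, 21)
4P: (46, 21) + (18, 29). λ = (29 - 21)/(18 - 46) ≡ 8/19 mod 47. 19⁻¹ ≡ 5 (mod 47), so λ ≡ 40.
  x = λ² - 46 - 18 = 1600 - 64 ≡ 32; y = λ·(46 - 32) - 21 ≡ 22. → (32, 22)
5P: (32, 22) + (18, 29). λ = (29 - 22)/(18 - 32) ≡ 7/33 mod 47. 33⁻¹ ≡ 10 (mod 47) since 33·10 = 330 ≡ 1, so λ ≡ 23.
  x = λ² - 32 - 18 = 529 - 50 ≡ 9; y = λ·(32 - 9) - 22 ≡ 37. → (9, 37)
6P: (9, 37) + (18, 29). λ = (29 - 37)/(18 - 9) ≡ 39/9 mod 47. 9⁻¹ ≡ 21 (mod 47), so λ ≡ 20.
  x = λ² - 9 - 18 = 400 - 27 ≡ 44; y = λ·(9 - 44) - 37 ≡ 15. → (44, 15)
7P: (44, 15) + (18, 29). λ = (29 - 15)/(18 - 44) ≡ 14/21 mod 47. 21⁻¹ ≡ 9 (mod 47), so λ ≡ 32.
  x = λ² - 44 - 18 = 1024 - 62 ≡ 22; y = λ·(44 - 22) - 15 ≡ 31. → (22, 31)
8P: (22, 31) + (18, 29). λ = (29 - 31)/(18 - 22) ≡ 45/43 mod 47. 43⁻¹ ≡ 35 (mod 47) since 43·35 = 1505 ≡ 1, so λ ≡ 24.
  x = λ² - 22 - 18 = 576 - 40 ≡ 19; y = λ·(22 - 19) - 31 ≡ 41. → (19, 41)
9P: (19, 41) + (18, 29). λ = (29 - 41)/(18 - 19) ≡ 35/46 mod 47. 46⁻¹ ≡ 46 (mod 47), so λ ≡ 12.
  x = λ² - 19 - 18 = 144 - 37 ≡ 13; y = λ·(19 - 13) - 41 ≡ 31. → (13, 31)
10P: (13, 31) + (18, 29). λ = (29 - 31)/(18 - 13) ≡ 45/5 mod 47. 5⁻¹ ≡ 19 (mod 47) since 5·19 = 95 ≡ 1, so λ ≡ 9.
  x = λ² - 13 - 18 = 81 - 31 ≡ 3; y = λ·(13 - 3) - 31 ≡ 12. → (3, 12)
11P: (3, 12) + (18, 29). λ = (29 - 12)/(18 - 3) ≡ 17/15 mod 47. 15⁻¹ ≡ 22 (mod 47) since 15·22 = 330 ≡ 1, so λ ≡ 45.
  x = λ² - 3 - 18 = 2025 - 21 ≡ 30; y = λ·(3 - 30) - 12 ≡ 42. → (30, 42)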